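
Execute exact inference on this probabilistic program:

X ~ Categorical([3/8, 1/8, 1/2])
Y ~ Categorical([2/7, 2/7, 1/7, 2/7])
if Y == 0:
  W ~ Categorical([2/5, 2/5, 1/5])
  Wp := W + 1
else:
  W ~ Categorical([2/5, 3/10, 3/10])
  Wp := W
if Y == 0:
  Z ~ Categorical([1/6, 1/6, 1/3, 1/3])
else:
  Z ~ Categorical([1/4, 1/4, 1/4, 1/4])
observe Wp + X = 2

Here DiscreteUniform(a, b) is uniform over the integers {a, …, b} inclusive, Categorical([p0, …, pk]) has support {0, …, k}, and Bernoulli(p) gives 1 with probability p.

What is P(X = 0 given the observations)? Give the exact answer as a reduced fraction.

Enumerate traces; 44 have nonzero weight after conditioning:
  (X=0, Y=0, W=1, Z=0) weight 1/140
  (X=0, Y=0, W=1, Z=1) weight 1/140
  (X=0, Y=0, W=1, Z=2) weight 1/70
  (X=0, Y=0, W=1, Z=3) weight 1/70
  (X=0, Y=1, W=2, Z=0) weight 9/1120
  (X=0, Y=1, W=2, Z=1) weight 9/1120
  (X=0, Y=1, W=2, Z=2) weight 9/1120
  (X=0, Y=1, W=2, Z=3) weight 9/1120
  (X=1, Y=0, W=0, Z=0) weight 1/420
  (X=2, Y=1, W=0, Z=0) weight 1/70
  … 34 more
Group by X:
  weight(X=0) = 69/560
  weight(X=1) = 23/560
  weight(X=2) = 1/7
Total weight = 69/560 + 23/560 + 1/7 = 43/140
P(X=0 | obs) = 69/560 / 43/140 = 69/172
P(X=1 | obs) = 23/560 / 43/140 = 23/172
P(X=2 | obs) = 1/7 / 43/140 = 20/43

P(X = 0 | obs) = 69/172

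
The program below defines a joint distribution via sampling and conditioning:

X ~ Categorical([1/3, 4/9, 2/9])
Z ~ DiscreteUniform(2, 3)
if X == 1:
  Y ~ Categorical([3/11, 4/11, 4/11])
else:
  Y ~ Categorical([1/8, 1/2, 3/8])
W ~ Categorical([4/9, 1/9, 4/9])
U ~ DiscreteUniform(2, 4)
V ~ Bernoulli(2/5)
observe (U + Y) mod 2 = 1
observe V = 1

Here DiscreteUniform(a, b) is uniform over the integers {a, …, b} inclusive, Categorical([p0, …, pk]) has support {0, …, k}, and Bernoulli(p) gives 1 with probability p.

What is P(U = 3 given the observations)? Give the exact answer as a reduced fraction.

P(U = 3 | obs) = 37/95

Enumerate traces; 72 have nonzero weight after conditioning:
  (X=0, Z=2, Y=0, W=0, U=3, V=1) weight 1/810
  (X=0, Z=2, Y=0, W=1, U=3, V=1) weight 1/3240
  (X=0, Z=2, Y=0, W=2, U=3, V=1) weight 1/810
  (X=0, Z=2, Y=1, W=0, U=2, V=1) weight 2/405
  (X=0, Z=2, Y=1, W=0, U=4, V=1) weight 2/405
  (X=0, Z=2, Y=1, W=1, U=2, V=1) weight 1/810
  (X=0, Z=2, Y=1, W=1, U=4, V=1) weight 1/810
  (X=0, Z=2, Y=1, W=2, U=2, V=1) weight 2/405
  … 64 more
Group by U:
  weight(U=2) = 29/495
  weight(U=3) = 37/495
  weight(U=4) = 29/495
Total weight = 29/495 + 37/495 + 29/495 = 19/99
P(U=2 | obs) = 29/495 / 19/99 = 29/95
P(U=3 | obs) = 37/495 / 19/99 = 37/95
P(U=4 | obs) = 29/495 / 19/99 = 29/95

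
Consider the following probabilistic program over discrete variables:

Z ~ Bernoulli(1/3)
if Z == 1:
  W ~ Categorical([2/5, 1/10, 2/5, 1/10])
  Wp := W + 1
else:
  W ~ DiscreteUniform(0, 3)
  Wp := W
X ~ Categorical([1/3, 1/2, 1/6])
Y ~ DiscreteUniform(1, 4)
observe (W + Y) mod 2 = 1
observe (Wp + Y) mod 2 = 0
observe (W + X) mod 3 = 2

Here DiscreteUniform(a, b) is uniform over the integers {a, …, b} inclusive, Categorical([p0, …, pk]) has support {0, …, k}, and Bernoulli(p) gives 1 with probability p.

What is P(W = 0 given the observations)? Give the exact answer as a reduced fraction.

Enumerate traces; 8 have nonzero weight after conditioning:
  (Z=1, W=0, X=2, Y=1) weight 1/180
  (Z=1, W=0, X=2, Y=3) weight 1/180
  (Z=1, W=1, X=1, Y=2) weight 1/240
  (Z=1, W=1, X=1, Y=4) weight 1/240
  (Z=1, W=2, X=0, Y=1) weight 1/90
  (Z=1, W=2, X=0, Y=3) weight 1/90
  (Z=1, W=3, X=2, Y=2) weight 1/720
  (Z=1, W=3, X=2, Y=4) weight 1/720
Group by W:
  weight(W=0) = 1/90
  weight(W=1) = 1/120
  weight(W=2) = 1/45
  weight(W=3) = 1/360
Total weight = 1/90 + 1/120 + 1/45 + 1/360 = 2/45
P(W=0 | obs) = 1/90 / 2/45 = 1/4
P(W=1 | obs) = 1/120 / 2/45 = 3/16
P(W=2 | obs) = 1/45 / 2/45 = 1/2
P(W=3 | obs) = 1/360 / 2/45 = 1/16

P(W = 0 | obs) = 1/4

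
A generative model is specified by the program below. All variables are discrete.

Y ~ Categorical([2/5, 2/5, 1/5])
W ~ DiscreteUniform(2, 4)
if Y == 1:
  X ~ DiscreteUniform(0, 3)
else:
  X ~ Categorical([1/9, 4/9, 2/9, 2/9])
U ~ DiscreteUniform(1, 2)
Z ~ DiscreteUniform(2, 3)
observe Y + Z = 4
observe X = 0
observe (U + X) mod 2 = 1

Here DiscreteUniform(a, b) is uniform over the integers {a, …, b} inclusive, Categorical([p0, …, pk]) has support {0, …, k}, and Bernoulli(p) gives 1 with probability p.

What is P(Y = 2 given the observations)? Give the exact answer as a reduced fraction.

P(Y = 2 | obs) = 2/11

Enumerate traces; 6 have nonzero weight after conditioning:
  (Y=1, W=2, X=0, U=1, Z=3) weight 1/120
  (Y=1, W=3, X=0, U=1, Z=3) weight 1/120
  (Y=1, W=4, X=0, U=1, Z=3) weight 1/120
  (Y=2, W=2, X=0, U=1, Z=2) weight 1/540
  (Y=2, W=3, X=0, U=1, Z=2) weight 1/540
  (Y=2, W=4, X=0, U=1, Z=2) weight 1/540
Group by Y:
  weight(Y=1) = 1/40
  weight(Y=2) = 1/180
Total weight = 1/40 + 1/180 = 11/360
P(Y=1 | obs) = 1/40 / 11/360 = 9/11
P(Y=2 | obs) = 1/180 / 11/360 = 2/11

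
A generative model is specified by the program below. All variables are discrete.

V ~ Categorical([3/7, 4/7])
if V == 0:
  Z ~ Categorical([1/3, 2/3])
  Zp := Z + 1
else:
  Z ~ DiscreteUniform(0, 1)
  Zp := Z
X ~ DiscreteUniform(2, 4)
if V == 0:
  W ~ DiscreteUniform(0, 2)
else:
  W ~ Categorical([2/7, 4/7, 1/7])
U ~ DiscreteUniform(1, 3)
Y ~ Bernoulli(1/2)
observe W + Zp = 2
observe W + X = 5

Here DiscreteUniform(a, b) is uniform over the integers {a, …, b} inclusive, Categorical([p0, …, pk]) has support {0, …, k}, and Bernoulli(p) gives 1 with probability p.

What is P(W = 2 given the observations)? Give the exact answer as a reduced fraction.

P(W = 2 | obs) = 6/37

Enumerate traces; 18 have nonzero weight after conditioning:
  (V=0, Z=0, X=4, W=1, U=1, Y=0) weight 1/378
  (V=0, Z=0, X=4, W=1, U=1, Y=1) weight 1/378
  (V=0, Z=0, X=4, W=1, U=2, Y=0) weight 1/378
  (V=0, Z=0, X=4, W=1, U=2, Y=1) weight 1/378
  (V=0, Z=0, X=4, W=1, U=3, Y=0) weight 1/378
  (V=0, Z=0, X=4, W=1, U=3, Y=1) weight 1/378
  (V=1, Z=0, X=3, W=2, U=1, Y=0) weight 1/441
  (V=1, Z=0, X=3, W=2, U=1, Y=1) weight 1/441
  … 10 more
Group by W:
  weight(W=1) = 31/441
  weight(W=2) = 2/147
Total weight = 31/441 + 2/147 = 37/441
P(W=1 | obs) = 31/441 / 37/441 = 31/37
P(W=2 | obs) = 2/147 / 37/441 = 6/37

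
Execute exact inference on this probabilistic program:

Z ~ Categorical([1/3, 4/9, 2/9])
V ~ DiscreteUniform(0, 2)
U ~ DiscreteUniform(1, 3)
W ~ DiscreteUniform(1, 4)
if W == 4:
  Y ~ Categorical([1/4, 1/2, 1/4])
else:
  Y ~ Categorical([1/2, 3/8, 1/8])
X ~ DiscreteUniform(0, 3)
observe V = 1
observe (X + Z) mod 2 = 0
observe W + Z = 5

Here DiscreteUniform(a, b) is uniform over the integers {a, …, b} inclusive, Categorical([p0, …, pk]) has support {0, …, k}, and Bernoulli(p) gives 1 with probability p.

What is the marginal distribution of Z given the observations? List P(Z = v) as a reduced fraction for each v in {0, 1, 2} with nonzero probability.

Enumerate traces; 36 have nonzero weight after conditioning:
  (Z=1, V=1, U=1, W=4, Y=0, X=1) weight 1/1296
  (Z=1, V=1, U=1, W=4, Y=0, X=3) weight 1/1296
  (Z=1, V=1, U=1, W=4, Y=1, X=1) weight 1/648
  (Z=1, V=1, U=1, W=4, Y=1, X=3) weight 1/648
  (Z=1, V=1, U=1, W=4, Y=2, X=1) weight 1/1296
  (Z=1, V=1, U=1, W=4, Y=2, X=3) weight 1/1296
  (Z=1, V=1, U=2, W=4, Y=0, X=1) weight 1/1296
  (Z=1, V=1, U=2, W=4, Y=0, X=3) weight 1/1296
  (Z=2, V=1, U=1, W=3, Y=0, X=0) weight 1/1296
  … 27 more
Group by Z:
  weight(Z=1) = 1/54
  weight(Z=2) = 1/108
Total weight = 1/54 + 1/108 = 1/36
P(Z=1 | obs) = 1/54 / 1/36 = 2/3
P(Z=2 | obs) = 1/108 / 1/36 = 1/3

P(Z=1) = 2/3, P(Z=2) = 1/3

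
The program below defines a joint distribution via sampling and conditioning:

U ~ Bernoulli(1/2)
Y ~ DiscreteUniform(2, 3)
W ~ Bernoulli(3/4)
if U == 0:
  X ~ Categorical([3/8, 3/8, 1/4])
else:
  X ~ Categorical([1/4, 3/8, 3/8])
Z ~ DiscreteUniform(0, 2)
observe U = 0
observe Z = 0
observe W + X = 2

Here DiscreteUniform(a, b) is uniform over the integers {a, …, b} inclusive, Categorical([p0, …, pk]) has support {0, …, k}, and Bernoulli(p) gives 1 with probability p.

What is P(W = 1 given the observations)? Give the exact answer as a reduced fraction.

Enumerate traces; 4 have nonzero weight after conditioning:
  (U=0, Y=2, W=0, X=2, Z=0) weight 1/192
  (U=0, Y=2, W=1, X=1, Z=0) weight 3/128
  (U=0, Y=3, W=0, X=2, Z=0) weight 1/192
  (U=0, Y=3, W=1, X=1, Z=0) weight 3/128
Group by W:
  weight(W=0) = 1/96
  weight(W=1) = 3/64
Total weight = 1/96 + 3/64 = 11/192
P(W=0 | obs) = 1/96 / 11/192 = 2/11
P(W=1 | obs) = 3/64 / 11/192 = 9/11

P(W = 1 | obs) = 9/11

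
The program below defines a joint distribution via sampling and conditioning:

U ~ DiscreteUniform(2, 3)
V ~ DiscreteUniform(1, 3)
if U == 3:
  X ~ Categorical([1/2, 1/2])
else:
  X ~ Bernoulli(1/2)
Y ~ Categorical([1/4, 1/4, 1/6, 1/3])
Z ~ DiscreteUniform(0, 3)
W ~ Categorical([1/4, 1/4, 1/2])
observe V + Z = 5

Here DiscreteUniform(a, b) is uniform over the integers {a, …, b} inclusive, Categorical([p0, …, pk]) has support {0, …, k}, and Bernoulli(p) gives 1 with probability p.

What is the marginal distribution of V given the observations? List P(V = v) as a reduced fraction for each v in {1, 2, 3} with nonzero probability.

Enumerate traces; 96 have nonzero weight after conditioning:
  (U=2, V=2, X=0, Y=0, Z=3, W=0) weight 1/768
  (U=2, V=2, X=0, Y=0, Z=3, W=1) weight 1/768
  (U=2, V=2, X=0, Y=0, Z=3, W=2) weight 1/384
  (U=2, V=2, X=0, Y=1, Z=3, W=0) weight 1/768
  (U=2, V=2, X=0, Y=1, Z=3, W=1) weight 1/768
  (U=2, V=2, X=0, Y=1, Z=3, W=2) weight 1/384
  (U=2, V=2, X=0, Y=2, Z=3, W=0) weight 1/1152
  (U=2, V=2, X=0, Y=2, Z=3, W=1) weight 1/1152
  (U=2, V=3, X=0, Y=0, Z=2, W=0) weight 1/768
  … 87 more
Group by V:
  weight(V=2) = 1/12
  weight(V=3) = 1/12
Total weight = 1/12 + 1/12 = 1/6
P(V=2 | obs) = 1/12 / 1/6 = 1/2
P(V=3 | obs) = 1/12 / 1/6 = 1/2

P(V=2) = 1/2, P(V=3) = 1/2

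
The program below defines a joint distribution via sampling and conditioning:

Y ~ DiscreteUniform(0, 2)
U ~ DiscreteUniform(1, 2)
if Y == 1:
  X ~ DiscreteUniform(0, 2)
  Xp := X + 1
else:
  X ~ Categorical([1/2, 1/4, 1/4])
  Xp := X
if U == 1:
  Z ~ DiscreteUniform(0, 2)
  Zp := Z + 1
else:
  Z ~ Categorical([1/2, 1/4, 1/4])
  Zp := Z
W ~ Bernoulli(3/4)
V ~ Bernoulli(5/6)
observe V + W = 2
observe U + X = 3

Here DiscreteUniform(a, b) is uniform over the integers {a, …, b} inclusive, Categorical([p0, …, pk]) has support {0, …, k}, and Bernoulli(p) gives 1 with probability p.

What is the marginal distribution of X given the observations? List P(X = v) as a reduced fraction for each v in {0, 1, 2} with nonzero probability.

P(X=1) = 1/2, P(X=2) = 1/2

Enumerate traces; 18 have nonzero weight after conditioning:
  (Y=0, U=1, X=2, Z=0, W=1, V=1) weight 5/576
  (Y=0, U=1, X=2, Z=1, W=1, V=1) weight 5/576
  (Y=0, U=1, X=2, Z=2, W=1, V=1) weight 5/576
  (Y=0, U=2, X=1, Z=0, W=1, V=1) weight 5/384
  (Y=0, U=2, X=1, Z=1, W=1, V=1) weight 5/768
  (Y=0, U=2, X=1, Z=2, W=1, V=1) weight 5/768
  (Y=1, U=1, X=2, Z=0, W=1, V=1) weight 5/432
  (Y=1, U=1, X=2, Z=1, W=1, V=1) weight 5/432
  … 10 more
Group by X:
  weight(X=1) = 25/288
  weight(X=2) = 25/288
Total weight = 25/288 + 25/288 = 25/144
P(X=1 | obs) = 25/288 / 25/144 = 1/2
P(X=2 | obs) = 25/288 / 25/144 = 1/2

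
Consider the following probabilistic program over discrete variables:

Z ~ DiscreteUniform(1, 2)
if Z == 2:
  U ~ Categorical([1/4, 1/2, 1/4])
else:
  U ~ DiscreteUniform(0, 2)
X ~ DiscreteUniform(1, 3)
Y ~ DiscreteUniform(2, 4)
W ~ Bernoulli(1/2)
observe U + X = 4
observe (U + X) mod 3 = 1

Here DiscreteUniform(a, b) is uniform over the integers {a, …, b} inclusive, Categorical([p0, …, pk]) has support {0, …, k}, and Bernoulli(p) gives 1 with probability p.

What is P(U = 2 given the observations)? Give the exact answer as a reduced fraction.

Enumerate traces; 24 have nonzero weight after conditioning:
  (Z=1, U=1, X=3, Y=2, W=0) weight 1/108
  (Z=1, U=1, X=3, Y=2, W=1) weight 1/108
  (Z=1, U=1, X=3, Y=3, W=0) weight 1/108
  (Z=1, U=1, X=3, Y=3, W=1) weight 1/108
  (Z=1, U=1, X=3, Y=4, W=0) weight 1/108
  (Z=1, U=1, X=3, Y=4, W=1) weight 1/108
  (Z=1, U=2, X=2, Y=2, W=0) weight 1/108
  (Z=1, U=2, X=2, Y=2, W=1) weight 1/108
  … 16 more
Group by U:
  weight(U=1) = 5/36
  weight(U=2) = 7/72
Total weight = 5/36 + 7/72 = 17/72
P(U=1 | obs) = 5/36 / 17/72 = 10/17
P(U=2 | obs) = 7/72 / 17/72 = 7/17

P(U = 2 | obs) = 7/17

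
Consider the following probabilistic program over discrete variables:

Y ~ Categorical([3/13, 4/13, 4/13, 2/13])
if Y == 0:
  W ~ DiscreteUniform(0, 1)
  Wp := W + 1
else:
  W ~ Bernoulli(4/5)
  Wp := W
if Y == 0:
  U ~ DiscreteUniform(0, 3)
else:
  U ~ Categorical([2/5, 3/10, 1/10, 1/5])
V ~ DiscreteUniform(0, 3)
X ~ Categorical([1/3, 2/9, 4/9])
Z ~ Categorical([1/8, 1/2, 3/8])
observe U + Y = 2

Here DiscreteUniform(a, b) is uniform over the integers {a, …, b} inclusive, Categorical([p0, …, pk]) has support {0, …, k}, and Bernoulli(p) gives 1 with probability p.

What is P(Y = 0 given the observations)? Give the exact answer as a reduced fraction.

Enumerate traces; 216 have nonzero weight after conditioning:
  (Y=0, W=0, U=2, V=0, X=0, Z=0) weight 1/3328
  (Y=0, W=0, U=2, V=0, X=0, Z=1) weight 1/832
  (Y=0, W=0, U=2, V=0, X=0, Z=2) weight 3/3328
  (Y=0, W=0, U=2, V=0, X=1, Z=0) weight 1/4992
  (Y=0, W=0, U=2, V=0, X=1, Z=1) weight 1/1248
  (Y=0, W=0, U=2, V=0, X=1, Z=2) weight 1/1664
  (Y=0, W=0, U=2, V=0, X=2, Z=0) weight 1/2496
  (Y=0, W=0, U=2, V=0, X=2, Z=1) weight 1/624
  (Y=1, W=0, U=1, V=0, X=0, Z=0) weight 1/5200
  (Y=2, W=0, U=0, V=0, X=0, Z=0) weight 1/3900
  … 206 more
Group by Y:
  weight(Y=0) = 3/52
  weight(Y=1) = 6/65
  weight(Y=2) = 8/65
Total weight = 3/52 + 6/65 + 8/65 = 71/260
P(Y=0 | obs) = 3/52 / 71/260 = 15/71
P(Y=1 | obs) = 6/65 / 71/260 = 24/71
P(Y=2 | obs) = 8/65 / 71/260 = 32/71

P(Y = 0 | obs) = 15/71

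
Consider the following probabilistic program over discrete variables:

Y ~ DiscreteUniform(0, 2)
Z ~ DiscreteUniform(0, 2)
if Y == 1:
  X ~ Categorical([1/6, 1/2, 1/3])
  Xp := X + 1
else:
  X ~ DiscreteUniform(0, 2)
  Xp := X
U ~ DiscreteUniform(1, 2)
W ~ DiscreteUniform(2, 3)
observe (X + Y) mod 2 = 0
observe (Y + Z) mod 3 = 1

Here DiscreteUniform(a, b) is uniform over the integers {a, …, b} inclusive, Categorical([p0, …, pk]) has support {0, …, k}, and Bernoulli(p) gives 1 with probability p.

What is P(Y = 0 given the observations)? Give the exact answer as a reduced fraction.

Enumerate traces; 20 have nonzero weight after conditioning:
  (Y=0, Z=1, X=0, U=1, W=2) weight 1/108
  (Y=0, Z=1, X=0, U=1, W=3) weight 1/108
  (Y=0, Z=1, X=0, U=2, W=2) weight 1/108
  (Y=0, Z=1, X=0, U=2, W=3) weight 1/108
  (Y=0, Z=1, X=2, U=1, W=2) weight 1/108
  (Y=0, Z=1, X=2, U=1, W=3) weight 1/108
  (Y=0, Z=1, X=2, U=2, W=2) weight 1/108
  (Y=0, Z=1, X=2, U=2, W=3) weight 1/108
  (Y=1, Z=0, X=1, U=1, W=2) weight 1/72
  (Y=2, Z=2, X=0, U=1, W=2) weight 1/108
  … 10 more
Group by Y:
  weight(Y=0) = 2/27
  weight(Y=1) = 1/18
  weight(Y=2) = 2/27
Total weight = 2/27 + 1/18 + 2/27 = 11/54
P(Y=0 | obs) = 2/27 / 11/54 = 4/11
P(Y=1 | obs) = 1/18 / 11/54 = 3/11
P(Y=2 | obs) = 2/27 / 11/54 = 4/11

P(Y = 0 | obs) = 4/11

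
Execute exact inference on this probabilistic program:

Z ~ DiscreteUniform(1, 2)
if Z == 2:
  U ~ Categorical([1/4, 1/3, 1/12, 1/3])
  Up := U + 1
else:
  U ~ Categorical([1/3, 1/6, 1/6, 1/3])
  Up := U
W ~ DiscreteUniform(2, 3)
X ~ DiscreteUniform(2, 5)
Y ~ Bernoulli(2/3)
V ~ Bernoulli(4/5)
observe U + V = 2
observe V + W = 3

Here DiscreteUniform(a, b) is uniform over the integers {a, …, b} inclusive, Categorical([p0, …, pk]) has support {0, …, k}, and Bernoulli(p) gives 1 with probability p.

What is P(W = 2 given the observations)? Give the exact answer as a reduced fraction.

Enumerate traces; 32 have nonzero weight after conditioning:
  (Z=1, U=1, W=2, X=2, Y=0, V=1) weight 1/360
  (Z=1, U=1, W=2, X=2, Y=1, V=1) weight 1/180
  (Z=1, U=1, W=2, X=3, Y=0, V=1) weight 1/360
  (Z=1, U=1, W=2, X=3, Y=1, V=1) weight 1/180
  (Z=1, U=1, W=2, X=4, Y=0, V=1) weight 1/360
  (Z=1, U=1, W=2, X=4, Y=1, V=1) weight 1/180
  (Z=1, U=1, W=2, X=5, Y=0, V=1) weight 1/360
  (Z=1, U=1, W=2, X=5, Y=1, V=1) weight 1/180
  (Z=1, U=2, W=3, X=2, Y=0, V=0) weight 1/1440
  … 23 more
Group by W:
  weight(W=2) = 1/10
  weight(W=3) = 1/80
Total weight = 1/10 + 1/80 = 9/80
P(W=2 | obs) = 1/10 / 9/80 = 8/9
P(W=3 | obs) = 1/80 / 9/80 = 1/9

P(W = 2 | obs) = 8/9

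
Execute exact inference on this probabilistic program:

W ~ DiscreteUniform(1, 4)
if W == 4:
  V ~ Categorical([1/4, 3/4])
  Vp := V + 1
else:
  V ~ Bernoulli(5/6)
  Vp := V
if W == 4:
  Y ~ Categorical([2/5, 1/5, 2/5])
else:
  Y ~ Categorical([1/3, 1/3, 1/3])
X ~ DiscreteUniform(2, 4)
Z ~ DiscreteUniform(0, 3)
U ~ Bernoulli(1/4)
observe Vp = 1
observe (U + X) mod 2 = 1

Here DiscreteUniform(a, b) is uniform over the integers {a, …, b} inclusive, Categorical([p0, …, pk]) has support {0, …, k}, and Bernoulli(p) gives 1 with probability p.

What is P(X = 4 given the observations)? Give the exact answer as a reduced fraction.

P(X = 4 | obs) = 1/5

Enumerate traces; 144 have nonzero weight after conditioning:
  (W=1, V=1, Y=0, X=2, Z=0, U=1) weight 5/3456
  (W=1, V=1, Y=0, X=2, Z=1, U=1) weight 5/3456
  (W=1, V=1, Y=0, X=2, Z=2, U=1) weight 5/3456
  (W=1, V=1, Y=0, X=2, Z=3, U=1) weight 5/3456
  (W=1, V=1, Y=0, X=3, Z=0, U=0) weight 5/1152
  (W=1, V=1, Y=0, X=3, Z=1, U=0) weight 5/1152
  (W=1, V=1, Y=0, X=3, Z=2, U=0) weight 5/1152
  (W=1, V=1, Y=0, X=3, Z=3, U=0) weight 5/1152
  (W=1, V=1, Y=0, X=4, Z=0, U=1) weight 5/3456
  … 135 more
Group by X:
  weight(X=2) = 11/192
  weight(X=3) = 11/64
  weight(X=4) = 11/192
Total weight = 11/192 + 11/64 + 11/192 = 55/192
P(X=2 | obs) = 11/192 / 55/192 = 1/5
P(X=3 | obs) = 11/64 / 55/192 = 3/5
P(X=4 | obs) = 11/192 / 55/192 = 1/5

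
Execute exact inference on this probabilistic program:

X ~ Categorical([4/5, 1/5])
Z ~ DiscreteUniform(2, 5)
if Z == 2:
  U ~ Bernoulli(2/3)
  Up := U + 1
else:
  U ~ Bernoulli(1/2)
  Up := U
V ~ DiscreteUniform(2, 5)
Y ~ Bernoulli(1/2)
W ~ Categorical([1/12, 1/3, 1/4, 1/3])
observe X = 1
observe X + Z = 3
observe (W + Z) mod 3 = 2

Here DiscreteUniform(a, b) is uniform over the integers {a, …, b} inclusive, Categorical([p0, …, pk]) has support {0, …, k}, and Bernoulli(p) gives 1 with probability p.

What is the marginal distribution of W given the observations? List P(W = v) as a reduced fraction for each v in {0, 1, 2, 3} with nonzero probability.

P(W=0) = 1/5, P(W=3) = 4/5

Enumerate traces; 32 have nonzero weight after conditioning:
  (X=1, Z=2, U=0, V=2, Y=0, W=0) weight 1/5760
  (X=1, Z=2, U=0, V=2, Y=0, W=3) weight 1/1440
  (X=1, Z=2, U=0, V=2, Y=1, W=0) weight 1/5760
  (X=1, Z=2, U=0, V=2, Y=1, W=3) weight 1/1440
  (X=1, Z=2, U=0, V=3, Y=0, W=0) weight 1/5760
  (X=1, Z=2, U=0, V=3, Y=0, W=3) weight 1/1440
  (X=1, Z=2, U=0, V=3, Y=1, W=0) weight 1/5760
  (X=1, Z=2, U=0, V=3, Y=1, W=3) weight 1/1440
  … 24 more
Group by W:
  weight(W=0) = 1/240
  weight(W=3) = 1/60
Total weight = 1/240 + 1/60 = 1/48
P(W=0 | obs) = 1/240 / 1/48 = 1/5
P(W=3 | obs) = 1/60 / 1/48 = 4/5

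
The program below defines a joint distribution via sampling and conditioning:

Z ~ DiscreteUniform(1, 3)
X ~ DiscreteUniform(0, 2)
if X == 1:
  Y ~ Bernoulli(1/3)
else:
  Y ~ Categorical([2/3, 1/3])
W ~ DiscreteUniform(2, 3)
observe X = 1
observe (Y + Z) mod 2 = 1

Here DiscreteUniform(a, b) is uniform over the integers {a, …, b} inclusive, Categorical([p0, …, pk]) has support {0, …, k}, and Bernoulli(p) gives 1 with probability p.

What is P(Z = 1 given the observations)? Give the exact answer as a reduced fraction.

Enumerate traces; 6 have nonzero weight after conditioning:
  (Z=1, X=1, Y=0, W=2) weight 1/27
  (Z=1, X=1, Y=0, W=3) weight 1/27
  (Z=2, X=1, Y=1, W=2) weight 1/54
  (Z=2, X=1, Y=1, W=3) weight 1/54
  (Z=3, X=1, Y=0, W=2) weight 1/27
  (Z=3, X=1, Y=0, W=3) weight 1/27
Group by Z:
  weight(Z=1) = 2/27
  weight(Z=2) = 1/27
  weight(Z=3) = 2/27
Total weight = 2/27 + 1/27 + 2/27 = 5/27
P(Z=1 | obs) = 2/27 / 5/27 = 2/5
P(Z=2 | obs) = 1/27 / 5/27 = 1/5
P(Z=3 | obs) = 2/27 / 5/27 = 2/5

P(Z = 1 | obs) = 2/5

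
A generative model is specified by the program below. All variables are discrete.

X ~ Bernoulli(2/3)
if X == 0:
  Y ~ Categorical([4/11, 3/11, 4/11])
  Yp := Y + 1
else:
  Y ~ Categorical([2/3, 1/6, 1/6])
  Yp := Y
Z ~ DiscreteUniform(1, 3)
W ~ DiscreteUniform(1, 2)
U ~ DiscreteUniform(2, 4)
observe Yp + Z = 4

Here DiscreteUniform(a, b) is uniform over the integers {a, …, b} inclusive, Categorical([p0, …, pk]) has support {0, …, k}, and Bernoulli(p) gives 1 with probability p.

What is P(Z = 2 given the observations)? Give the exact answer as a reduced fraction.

Enumerate traces; 30 have nonzero weight after conditioning:
  (X=0, Y=0, Z=3, W=1, U=2) weight 2/297
  (X=0, Y=0, Z=3, W=1, U=3) weight 2/297
  (X=0, Y=0, Z=3, W=1, U=4) weight 2/297
  (X=0, Y=0, Z=3, W=2, U=2) weight 2/297
  (X=0, Y=0, Z=3, W=2, U=3) weight 2/297
  (X=0, Y=0, Z=3, W=2, U=4) weight 2/297
  (X=0, Y=1, Z=2, W=1, U=2) weight 1/198
  (X=0, Y=1, Z=2, W=1, U=3) weight 1/198
  (X=0, Y=2, Z=1, W=1, U=2) weight 2/297
  … 21 more
Group by Z:
  weight(Z=1) = 4/99
  weight(Z=2) = 20/297
  weight(Z=3) = 23/297
Total weight = 4/99 + 20/297 + 23/297 = 5/27
P(Z=1 | obs) = 4/99 / 5/27 = 12/55
P(Z=2 | obs) = 20/297 / 5/27 = 4/11
P(Z=3 | obs) = 23/297 / 5/27 = 23/55

P(Z = 2 | obs) = 4/11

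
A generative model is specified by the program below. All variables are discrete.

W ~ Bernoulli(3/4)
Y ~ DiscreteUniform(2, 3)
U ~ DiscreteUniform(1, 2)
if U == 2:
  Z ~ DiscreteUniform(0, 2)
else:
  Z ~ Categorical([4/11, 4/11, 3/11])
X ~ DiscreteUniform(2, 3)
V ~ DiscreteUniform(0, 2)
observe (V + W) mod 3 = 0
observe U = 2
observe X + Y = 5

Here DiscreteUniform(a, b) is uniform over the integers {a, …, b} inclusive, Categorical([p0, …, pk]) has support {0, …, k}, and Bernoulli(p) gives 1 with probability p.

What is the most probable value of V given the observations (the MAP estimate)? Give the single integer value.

Enumerate traces; 12 have nonzero weight after conditioning:
  (W=0, Y=2, U=2, Z=0, X=3, V=0) weight 1/288
  (W=0, Y=2, U=2, Z=1, X=3, V=0) weight 1/288
  (W=0, Y=2, U=2, Z=2, X=3, V=0) weight 1/288
  (W=0, Y=3, U=2, Z=0, X=2, V=0) weight 1/288
  (W=0, Y=3, U=2, Z=1, X=2, V=0) weight 1/288
  (W=0, Y=3, U=2, Z=2, X=2, V=0) weight 1/288
  (W=1, Y=2, U=2, Z=0, X=3, V=2) weight 1/96
  (W=1, Y=2, U=2, Z=1, X=3, V=2) weight 1/96
  … 4 more
Group by V:
  weight(V=0) = 1/48
  weight(V=2) = 1/16
Total weight = 1/48 + 1/16 = 1/12
P(V=0 | obs) = 1/48 / 1/12 = 1/4
P(V=2 | obs) = 1/16 / 1/12 = 3/4
argmax = 2

argmax_v P(V = v | obs) = 2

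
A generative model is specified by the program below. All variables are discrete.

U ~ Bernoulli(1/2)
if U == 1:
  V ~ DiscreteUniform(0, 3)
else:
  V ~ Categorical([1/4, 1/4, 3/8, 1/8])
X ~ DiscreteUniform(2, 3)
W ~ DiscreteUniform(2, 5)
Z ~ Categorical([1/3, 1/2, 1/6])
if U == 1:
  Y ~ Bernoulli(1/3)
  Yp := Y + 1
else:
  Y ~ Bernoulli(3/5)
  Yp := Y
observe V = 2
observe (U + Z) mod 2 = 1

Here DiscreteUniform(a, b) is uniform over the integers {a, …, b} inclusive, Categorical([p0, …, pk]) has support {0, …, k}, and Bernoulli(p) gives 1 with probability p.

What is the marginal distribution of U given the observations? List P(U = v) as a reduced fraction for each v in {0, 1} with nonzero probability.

Enumerate traces; 48 have nonzero weight after conditioning:
  (U=0, V=2, X=2, W=2, Z=1, Y=0) weight 3/640
  (U=0, V=2, X=2, W=2, Z=1, Y=1) weight 9/1280
  (U=0, V=2, X=2, W=3, Z=1, Y=0) weight 3/640
  (U=0, V=2, X=2, W=3, Z=1, Y=1) weight 9/1280
  (U=0, V=2, X=2, W=4, Z=1, Y=0) weight 3/640
  (U=0, V=2, X=2, W=4, Z=1, Y=1) weight 9/1280
  (U=0, V=2, X=2, W=5, Z=1, Y=0) weight 3/640
  (U=0, V=2, X=2, W=5, Z=1, Y=1) weight 9/1280
  (U=1, V=2, X=2, W=2, Z=0, Y=0) weight 1/288
  … 39 more
Group by U:
  weight(U=0) = 3/32
  weight(U=1) = 1/16
Total weight = 3/32 + 1/16 = 5/32
P(U=0 | obs) = 3/32 / 5/32 = 3/5
P(U=1 | obs) = 1/16 / 5/32 = 2/5

P(U=0) = 3/5, P(U=1) = 2/5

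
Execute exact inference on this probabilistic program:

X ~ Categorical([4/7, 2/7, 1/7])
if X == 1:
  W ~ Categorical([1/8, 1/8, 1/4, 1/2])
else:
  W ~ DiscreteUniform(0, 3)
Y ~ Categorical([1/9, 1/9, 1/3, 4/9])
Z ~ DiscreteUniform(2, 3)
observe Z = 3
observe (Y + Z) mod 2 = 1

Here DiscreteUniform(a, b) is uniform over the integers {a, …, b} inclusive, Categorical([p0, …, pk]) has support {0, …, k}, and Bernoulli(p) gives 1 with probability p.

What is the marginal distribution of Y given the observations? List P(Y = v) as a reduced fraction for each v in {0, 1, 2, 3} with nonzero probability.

P(Y=0) = 1/4, P(Y=2) = 3/4

Enumerate traces; 24 have nonzero weight after conditioning:
  (X=0, W=0, Y=0, Z=3) weight 1/126
  (X=0, W=0, Y=2, Z=3) weight 1/42
  (X=0, W=1, Y=0, Z=3) weight 1/126
  (X=0, W=1, Y=2, Z=3) weight 1/42
  (X=0, W=2, Y=0, Z=3) weight 1/126
  (X=0, W=2, Y=2, Z=3) weight 1/42
  (X=0, W=3, Y=0, Z=3) weight 1/126
  (X=0, W=3, Y=2, Z=3) weight 1/42
  … 16 more
Group by Y:
  weight(Y=0) = 1/18
  weight(Y=2) = 1/6
Total weight = 1/18 + 1/6 = 2/9
P(Y=0 | obs) = 1/18 / 2/9 = 1/4
P(Y=2 | obs) = 1/6 / 2/9 = 3/4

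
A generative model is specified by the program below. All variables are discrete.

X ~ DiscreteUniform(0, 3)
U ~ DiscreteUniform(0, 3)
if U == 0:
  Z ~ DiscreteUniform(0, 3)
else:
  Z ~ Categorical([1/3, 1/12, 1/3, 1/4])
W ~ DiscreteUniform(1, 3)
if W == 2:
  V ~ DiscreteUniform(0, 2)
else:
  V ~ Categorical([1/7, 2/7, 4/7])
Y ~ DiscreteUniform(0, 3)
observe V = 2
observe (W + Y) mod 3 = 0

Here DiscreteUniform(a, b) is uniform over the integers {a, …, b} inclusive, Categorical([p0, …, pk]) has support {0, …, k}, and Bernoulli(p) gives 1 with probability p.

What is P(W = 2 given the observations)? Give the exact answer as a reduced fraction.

P(W = 2 | obs) = 7/43

Enumerate traces; 256 have nonzero weight after conditioning:
  (X=0, U=0, Z=0, W=1, V=2, Y=2) weight 1/1344
  (X=0, U=0, Z=0, W=2, V=2, Y=1) weight 1/2304
  (X=0, U=0, Z=0, W=3, V=2, Y=0) weight 1/1344
  (X=0, U=0, Z=0, W=3, V=2, Y=3) weight 1/1344
  (X=0, U=0, Z=1, W=1, V=2, Y=2) weight 1/1344
  (X=0, U=0, Z=1, W=2, V=2, Y=1) weight 1/2304
  (X=0, U=0, Z=1, W=3, V=2, Y=0) weight 1/1344
  (X=0, U=0, Z=1, W=3, V=2, Y=3) weight 1/1344
  … 248 more
Group by W:
  weight(W=1) = 1/21
  weight(W=2) = 1/36
  weight(W=3) = 2/21
Total weight = 1/21 + 1/36 + 2/21 = 43/252
P(W=1 | obs) = 1/21 / 43/252 = 12/43
P(W=2 | obs) = 1/36 / 43/252 = 7/43
P(W=3 | obs) = 2/21 / 43/252 = 24/43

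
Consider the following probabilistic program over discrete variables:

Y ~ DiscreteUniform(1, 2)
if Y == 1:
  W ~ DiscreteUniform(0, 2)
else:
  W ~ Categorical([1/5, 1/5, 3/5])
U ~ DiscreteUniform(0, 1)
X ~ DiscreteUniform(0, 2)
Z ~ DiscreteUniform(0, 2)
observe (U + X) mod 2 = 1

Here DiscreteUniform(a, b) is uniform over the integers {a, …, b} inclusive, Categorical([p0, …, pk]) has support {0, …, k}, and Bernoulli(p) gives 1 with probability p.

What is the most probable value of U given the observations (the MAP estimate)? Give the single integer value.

argmax_v P(U = v | obs) = 1

Enumerate traces; 54 have nonzero weight after conditioning:
  (Y=1, W=0, U=0, X=1, Z=0) weight 1/108
  (Y=1, W=0, U=0, X=1, Z=1) weight 1/108
  (Y=1, W=0, U=0, X=1, Z=2) weight 1/108
  (Y=1, W=0, U=1, X=0, Z=0) weight 1/108
  (Y=1, W=0, U=1, X=0, Z=1) weight 1/108
  (Y=1, W=0, U=1, X=0, Z=2) weight 1/108
  (Y=1, W=0, U=1, X=2, Z=0) weight 1/108
  (Y=1, W=0, U=1, X=2, Z=1) weight 1/108
  … 46 more
Group by U:
  weight(U=0) = 1/6
  weight(U=1) = 1/3
Total weight = 1/6 + 1/3 = 1/2
P(U=0 | obs) = 1/6 / 1/2 = 1/3
P(U=1 | obs) = 1/3 / 1/2 = 2/3
argmax = 1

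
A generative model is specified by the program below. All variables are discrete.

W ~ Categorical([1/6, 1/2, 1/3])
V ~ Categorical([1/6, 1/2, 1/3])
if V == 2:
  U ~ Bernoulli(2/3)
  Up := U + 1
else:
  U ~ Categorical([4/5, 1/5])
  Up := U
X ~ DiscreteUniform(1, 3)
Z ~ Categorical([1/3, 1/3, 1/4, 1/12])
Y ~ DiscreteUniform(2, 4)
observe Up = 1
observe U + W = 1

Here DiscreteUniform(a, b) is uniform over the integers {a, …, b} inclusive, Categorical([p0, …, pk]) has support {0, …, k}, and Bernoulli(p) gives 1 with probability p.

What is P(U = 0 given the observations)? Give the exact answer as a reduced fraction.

Enumerate traces; 108 have nonzero weight after conditioning:
  (W=0, V=0, U=1, X=1, Z=0, Y=2) weight 1/4860
  (W=0, V=0, U=1, X=1, Z=0, Y=3) weight 1/4860
  (W=0, V=0, U=1, X=1, Z=0, Y=4) weight 1/4860
  (W=0, V=0, U=1, X=1, Z=1, Y=2) weight 1/4860
  (W=0, V=0, U=1, X=1, Z=1, Y=3) weight 1/4860
  (W=0, V=0, U=1, X=1, Z=1, Y=4) weight 1/4860
  (W=0, V=0, U=1, X=1, Z=2, Y=2) weight 1/6480
  (W=0, V=0, U=1, X=1, Z=2, Y=3) weight 1/6480
  (W=1, V=2, U=0, X=1, Z=0, Y=2) weight 1/486
  … 99 more
Group by U:
  weight(U=0) = 1/18
  weight(U=1) = 1/45
Total weight = 1/18 + 1/45 = 7/90
P(U=0 | obs) = 1/18 / 7/90 = 5/7
P(U=1 | obs) = 1/45 / 7/90 = 2/7

P(U = 0 | obs) = 5/7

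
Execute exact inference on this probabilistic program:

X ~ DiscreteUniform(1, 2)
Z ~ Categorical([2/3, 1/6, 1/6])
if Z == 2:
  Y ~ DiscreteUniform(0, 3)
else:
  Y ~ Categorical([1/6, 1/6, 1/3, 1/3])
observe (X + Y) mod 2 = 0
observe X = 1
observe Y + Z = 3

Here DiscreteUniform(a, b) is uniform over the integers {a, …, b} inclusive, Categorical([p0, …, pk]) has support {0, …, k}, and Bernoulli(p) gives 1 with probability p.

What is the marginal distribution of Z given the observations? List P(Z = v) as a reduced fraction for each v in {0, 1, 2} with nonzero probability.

P(Z=0) = 16/19, P(Z=2) = 3/19

Enumerate traces; 2 have nonzero weight after conditioning:
  (X=1, Z=0, Y=3) weight 1/9
  (X=1, Z=2, Y=1) weight 1/48
Group by Z:
  weight(Z=0) = 1/9
  weight(Z=2) = 1/48
Total weight = 1/9 + 1/48 = 19/144
P(Z=0 | obs) = 1/9 / 19/144 = 16/19
P(Z=2 | obs) = 1/48 / 19/144 = 3/19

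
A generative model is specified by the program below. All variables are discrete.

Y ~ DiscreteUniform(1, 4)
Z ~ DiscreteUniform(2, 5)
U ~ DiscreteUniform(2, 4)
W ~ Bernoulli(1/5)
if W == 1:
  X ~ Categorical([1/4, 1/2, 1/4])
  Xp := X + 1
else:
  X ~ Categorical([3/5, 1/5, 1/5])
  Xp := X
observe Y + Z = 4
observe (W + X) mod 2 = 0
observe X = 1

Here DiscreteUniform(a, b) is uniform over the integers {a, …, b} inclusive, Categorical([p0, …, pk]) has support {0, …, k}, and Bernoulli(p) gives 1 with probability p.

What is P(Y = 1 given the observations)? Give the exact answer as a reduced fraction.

P(Y = 1 | obs) = 1/2

Enumerate traces; 6 have nonzero weight after conditioning:
  (Y=1, Z=3, U=2, W=1, X=1) weight 1/480
  (Y=1, Z=3, U=3, W=1, X=1) weight 1/480
  (Y=1, Z=3, U=4, W=1, X=1) weight 1/480
  (Y=2, Z=2, U=2, W=1, X=1) weight 1/480
  (Y=2, Z=2, U=3, W=1, X=1) weight 1/480
  (Y=2, Z=2, U=4, W=1, X=1) weight 1/480
Group by Y:
  weight(Y=1) = 1/160
  weight(Y=2) = 1/160
Total weight = 1/160 + 1/160 = 1/80
P(Y=1 | obs) = 1/160 / 1/80 = 1/2
P(Y=2 | obs) = 1/160 / 1/80 = 1/2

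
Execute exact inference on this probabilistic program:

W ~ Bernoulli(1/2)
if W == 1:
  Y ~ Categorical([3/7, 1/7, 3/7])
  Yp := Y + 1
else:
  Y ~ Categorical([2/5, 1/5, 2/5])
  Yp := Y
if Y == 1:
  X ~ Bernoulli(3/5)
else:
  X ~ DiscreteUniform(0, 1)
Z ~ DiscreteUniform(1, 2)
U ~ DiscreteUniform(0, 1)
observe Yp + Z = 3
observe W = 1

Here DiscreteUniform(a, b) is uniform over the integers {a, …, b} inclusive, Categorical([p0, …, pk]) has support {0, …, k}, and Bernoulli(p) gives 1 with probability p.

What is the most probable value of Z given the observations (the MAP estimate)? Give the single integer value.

Enumerate traces; 8 have nonzero weight after conditioning:
  (W=1, Y=0, X=0, Z=2, U=0) weight 3/112
  (W=1, Y=0, X=0, Z=2, U=1) weight 3/112
  (W=1, Y=0, X=1, Z=2, U=0) weight 3/112
  (W=1, Y=0, X=1, Z=2, U=1) weight 3/112
  (W=1, Y=1, X=0, Z=1, U=0) weight 1/140
  (W=1, Y=1, X=0, Z=1, U=1) weight 1/140
  (W=1, Y=1, X=1, Z=1, U=0) weight 3/280
  (W=1, Y=1, X=1, Z=1, U=1) weight 3/280
Group by Z:
  weight(Z=1) = 1/28
  weight(Z=2) = 3/28
Total weight = 1/28 + 3/28 = 1/7
P(Z=1 | obs) = 1/28 / 1/7 = 1/4
P(Z=2 | obs) = 3/28 / 1/7 = 3/4
argmax = 2

argmax_v P(Z = v | obs) = 2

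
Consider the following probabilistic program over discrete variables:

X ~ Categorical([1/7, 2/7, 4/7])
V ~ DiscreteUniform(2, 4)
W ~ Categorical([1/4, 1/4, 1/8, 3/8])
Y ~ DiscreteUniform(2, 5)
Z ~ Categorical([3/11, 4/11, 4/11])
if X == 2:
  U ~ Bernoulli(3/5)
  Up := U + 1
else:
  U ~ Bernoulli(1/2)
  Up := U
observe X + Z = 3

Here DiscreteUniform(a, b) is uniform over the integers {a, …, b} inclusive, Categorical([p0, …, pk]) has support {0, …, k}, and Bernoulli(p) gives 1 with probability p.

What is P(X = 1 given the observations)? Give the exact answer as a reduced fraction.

P(X = 1 | obs) = 1/3

Enumerate traces; 192 have nonzero weight after conditioning:
  (X=1, V=2, W=0, Y=2, Z=2, U=0) weight 1/924
  (X=1, V=2, W=0, Y=2, Z=2, U=1) weight 1/924
  (X=1, V=2, W=0, Y=3, Z=2, U=0) weight 1/924
  (X=1, V=2, W=0, Y=3, Z=2, U=1) weight 1/924
  (X=1, V=2, W=0, Y=4, Z=2, U=0) weight 1/924
  (X=1, V=2, W=0, Y=4, Z=2, U=1) weight 1/924
  (X=1, V=2, W=0, Y=5, Z=2, U=0) weight 1/924
  (X=1, V=2, W=0, Y=5, Z=2, U=1) weight 1/924
  (X=2, V=2, W=0, Y=2, Z=1, U=0) weight 2/1155
  … 183 more
Group by X:
  weight(X=1) = 8/77
  weight(X=2) = 16/77
Total weight = 8/77 + 16/77 = 24/77
P(X=1 | obs) = 8/77 / 24/77 = 1/3
P(X=2 | obs) = 16/77 / 24/77 = 2/3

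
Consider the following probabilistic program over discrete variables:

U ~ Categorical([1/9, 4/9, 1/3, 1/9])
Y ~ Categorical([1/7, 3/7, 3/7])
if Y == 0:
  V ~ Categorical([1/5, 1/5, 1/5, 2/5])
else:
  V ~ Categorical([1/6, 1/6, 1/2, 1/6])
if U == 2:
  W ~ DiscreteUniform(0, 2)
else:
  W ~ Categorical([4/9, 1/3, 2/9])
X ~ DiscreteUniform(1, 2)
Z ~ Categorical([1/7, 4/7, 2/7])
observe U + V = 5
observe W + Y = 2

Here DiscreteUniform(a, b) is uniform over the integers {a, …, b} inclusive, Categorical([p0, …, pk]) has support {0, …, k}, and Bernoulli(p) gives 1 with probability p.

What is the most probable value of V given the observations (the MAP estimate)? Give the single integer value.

Enumerate traces; 36 have nonzero weight after conditioning:
  (U=2, Y=0, V=3, W=2, X=1, Z=0) weight 1/2205
  (U=2, Y=0, V=3, W=2, X=1, Z=1) weight 4/2205
  (U=2, Y=0, V=3, W=2, X=1, Z=2) weight 2/2205
  (U=2, Y=0, V=3, W=2, X=2, Z=0) weight 1/2205
  (U=2, Y=0, V=3, W=2, X=2, Z=1) weight 4/2205
  (U=2, Y=0, V=3, W=2, X=2, Z=2) weight 2/2205
  (U=2, Y=1, V=3, W=1, X=1, Z=0) weight 1/1764
  (U=2, Y=1, V=3, W=1, X=1, Z=1) weight 1/441
  (U=3, Y=0, V=2, W=2, X=1, Z=0) weight 1/19845
  … 27 more
Group by V:
  weight(V=2) = 109/5670
  weight(V=3) = 1/45
Total weight = 109/5670 + 1/45 = 47/1134
P(V=2 | obs) = 109/5670 / 47/1134 = 109/235
P(V=3 | obs) = 1/45 / 47/1134 = 126/235
argmax = 3

argmax_v P(V = v | obs) = 3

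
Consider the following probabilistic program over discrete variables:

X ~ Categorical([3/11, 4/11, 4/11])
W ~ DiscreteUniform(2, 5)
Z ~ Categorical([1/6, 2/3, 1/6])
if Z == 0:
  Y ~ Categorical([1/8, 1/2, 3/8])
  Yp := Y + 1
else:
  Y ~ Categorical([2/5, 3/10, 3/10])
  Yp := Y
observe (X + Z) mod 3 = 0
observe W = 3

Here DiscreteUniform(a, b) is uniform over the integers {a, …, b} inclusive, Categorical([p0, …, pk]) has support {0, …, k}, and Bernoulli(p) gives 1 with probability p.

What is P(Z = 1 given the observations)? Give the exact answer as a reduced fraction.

P(Z = 1 | obs) = 16/23

Enumerate traces; 9 have nonzero weight after conditioning:
  (X=0, W=3, Z=0, Y=0) weight 1/704
  (X=0, W=3, Z=0, Y=1) weight 1/176
  (X=0, W=3, Z=0, Y=2) weight 3/704
  (X=1, W=3, Z=2, Y=0) weight 1/165
  (X=1, W=3, Z=2, Y=1) weight 1/220
  (X=1, W=3, Z=2, Y=2) weight 1/220
  (X=2, W=3, Z=1, Y=0) weight 4/165
  (X=2, W=3, Z=1, Y=1) weight 1/55
  … 1 more
Group by Z:
  weight(Z=0) = 1/88
  weight(Z=1) = 2/33
  weight(Z=2) = 1/66
Total weight = 1/88 + 2/33 + 1/66 = 23/264
P(Z=0 | obs) = 1/88 / 23/264 = 3/23
P(Z=1 | obs) = 2/33 / 23/264 = 16/23
P(Z=2 | obs) = 1/66 / 23/264 = 4/23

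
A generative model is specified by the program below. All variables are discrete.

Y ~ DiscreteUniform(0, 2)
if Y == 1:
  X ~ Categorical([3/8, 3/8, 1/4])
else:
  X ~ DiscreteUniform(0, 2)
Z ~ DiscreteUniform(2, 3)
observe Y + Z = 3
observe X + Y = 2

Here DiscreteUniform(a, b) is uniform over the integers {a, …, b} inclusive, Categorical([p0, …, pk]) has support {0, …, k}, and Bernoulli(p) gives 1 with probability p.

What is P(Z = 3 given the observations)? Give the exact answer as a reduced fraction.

P(Z = 3 | obs) = 8/17

Enumerate traces; 2 have nonzero weight after conditioning:
  (Y=0, X=2, Z=3) weight 1/18
  (Y=1, X=1, Z=2) weight 1/16
Group by Z:
  weight(Z=2) = 1/16
  weight(Z=3) = 1/18
Total weight = 1/16 + 1/18 = 17/144
P(Z=2 | obs) = 1/16 / 17/144 = 9/17
P(Z=3 | obs) = 1/18 / 17/144 = 8/17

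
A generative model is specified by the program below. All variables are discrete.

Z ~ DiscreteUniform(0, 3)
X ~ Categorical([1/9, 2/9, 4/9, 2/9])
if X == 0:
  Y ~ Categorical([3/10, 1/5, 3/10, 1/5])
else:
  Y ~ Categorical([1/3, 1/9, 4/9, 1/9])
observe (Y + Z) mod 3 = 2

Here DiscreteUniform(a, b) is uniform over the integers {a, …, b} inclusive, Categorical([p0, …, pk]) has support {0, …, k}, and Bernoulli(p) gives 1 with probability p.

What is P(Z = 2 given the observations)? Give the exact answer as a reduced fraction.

Enumerate traces; 20 have nonzero weight after conditioning:
  (Z=0, X=0, Y=2) weight 1/120
  (Z=0, X=1, Y=2) weight 2/81
  (Z=0, X=2, Y=2) weight 4/81
  (Z=0, X=3, Y=2) weight 2/81
  (Z=1, X=0, Y=1) weight 1/180
  (Z=1, X=1, Y=1) weight 1/162
  (Z=1, X=2, Y=1) weight 1/81
  (Z=1, X=3, Y=1) weight 1/162
  (Z=2, X=0, Y=0) weight 1/120
  (Z=3, X=0, Y=2) weight 1/120
  … 10 more
Group by Z:
  weight(Z=0) = 347/3240
  weight(Z=1) = 49/1620
  weight(Z=2) = 73/648
  weight(Z=3) = 347/3240
Total weight = 347/3240 + 49/1620 + 73/648 + 347/3240 = 1157/3240
P(Z=0 | obs) = 347/3240 / 1157/3240 = 347/1157
P(Z=1 | obs) = 49/1620 / 1157/3240 = 98/1157
P(Z=2 | obs) = 73/648 / 1157/3240 = 365/1157
P(Z=3 | obs) = 347/3240 / 1157/3240 = 347/1157

P(Z = 2 | obs) = 365/1157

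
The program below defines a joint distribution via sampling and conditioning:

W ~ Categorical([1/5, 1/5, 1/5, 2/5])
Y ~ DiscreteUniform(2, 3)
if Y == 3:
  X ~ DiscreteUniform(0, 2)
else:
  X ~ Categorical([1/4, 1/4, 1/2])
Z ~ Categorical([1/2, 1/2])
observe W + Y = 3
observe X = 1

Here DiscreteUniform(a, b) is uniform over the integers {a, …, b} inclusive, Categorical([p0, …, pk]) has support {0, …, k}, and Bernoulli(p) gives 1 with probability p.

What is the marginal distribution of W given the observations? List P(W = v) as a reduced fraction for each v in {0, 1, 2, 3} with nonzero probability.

Enumerate traces; 4 have nonzero weight after conditioning:
  (W=0, Y=3, X=1, Z=0) weight 1/60
  (W=0, Y=3, X=1, Z=1) weight 1/60
  (W=1, Y=2, X=1, Z=0) weight 1/80
  (W=1, Y=2, X=1, Z=1) weight 1/80
Group by W:
  weight(W=0) = 1/30
  weight(W=1) = 1/40
Total weight = 1/30 + 1/40 = 7/120
P(W=0 | obs) = 1/30 / 7/120 = 4/7
P(W=1 | obs) = 1/40 / 7/120 = 3/7

P(W=0) = 4/7, P(W=1) = 3/7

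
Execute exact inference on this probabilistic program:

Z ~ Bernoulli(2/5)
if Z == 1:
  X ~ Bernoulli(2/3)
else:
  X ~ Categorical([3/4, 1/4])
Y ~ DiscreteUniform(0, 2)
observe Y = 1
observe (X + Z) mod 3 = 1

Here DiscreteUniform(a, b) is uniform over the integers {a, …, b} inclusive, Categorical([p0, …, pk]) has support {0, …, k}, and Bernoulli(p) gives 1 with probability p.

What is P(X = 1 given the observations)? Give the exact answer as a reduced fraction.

P(X = 1 | obs) = 9/17

Enumerate traces; 2 have nonzero weight after conditioning:
  (Z=0, X=1, Y=1) weight 1/20
  (Z=1, X=0, Y=1) weight 2/45
Group by X:
  weight(X=0) = 2/45
  weight(X=1) = 1/20
Total weight = 2/45 + 1/20 = 17/180
P(X=0 | obs) = 2/45 / 17/180 = 8/17
P(X=1 | obs) = 1/20 / 17/180 = 9/17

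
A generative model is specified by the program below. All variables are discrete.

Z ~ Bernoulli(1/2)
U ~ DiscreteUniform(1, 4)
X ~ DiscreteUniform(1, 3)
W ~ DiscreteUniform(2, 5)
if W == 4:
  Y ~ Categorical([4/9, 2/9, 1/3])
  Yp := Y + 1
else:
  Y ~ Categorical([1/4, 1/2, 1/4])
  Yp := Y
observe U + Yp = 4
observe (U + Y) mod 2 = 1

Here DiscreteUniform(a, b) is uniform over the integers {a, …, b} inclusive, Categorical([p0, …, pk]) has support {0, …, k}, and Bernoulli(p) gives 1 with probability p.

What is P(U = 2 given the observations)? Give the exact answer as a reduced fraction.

Enumerate traces; 18 have nonzero weight after conditioning:
  (Z=0, U=1, X=1, W=4, Y=2) weight 1/288
  (Z=0, U=1, X=2, W=4, Y=2) weight 1/288
  (Z=0, U=1, X=3, W=4, Y=2) weight 1/288
  (Z=0, U=2, X=1, W=4, Y=1) weight 1/432
  (Z=0, U=2, X=2, W=4, Y=1) weight 1/432
  (Z=0, U=2, X=3, W=4, Y=1) weight 1/432
  (Z=0, U=3, X=1, W=4, Y=0) weight 1/216
  (Z=0, U=3, X=2, W=4, Y=0) weight 1/216
  … 10 more
Group by U:
  weight(U=1) = 1/48
  weight(U=2) = 1/72
  weight(U=3) = 1/36
Total weight = 1/48 + 1/72 + 1/36 = 1/16
P(U=1 | obs) = 1/48 / 1/16 = 1/3
P(U=2 | obs) = 1/72 / 1/16 = 2/9
P(U=3 | obs) = 1/36 / 1/16 = 4/9

P(U = 2 | obs) = 2/9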